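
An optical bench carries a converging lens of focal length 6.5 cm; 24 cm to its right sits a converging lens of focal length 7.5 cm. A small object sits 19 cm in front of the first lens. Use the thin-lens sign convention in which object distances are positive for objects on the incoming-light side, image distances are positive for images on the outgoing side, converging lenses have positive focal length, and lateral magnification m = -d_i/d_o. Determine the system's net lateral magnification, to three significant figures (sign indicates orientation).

Applying the thin-lens equation to the first lens, 1/6.5 = 1/19 + 1/d_i1, which gives d_i1 = 9.880 cm.
Its lateral magnification is m_1 = -d_i1/d_o1 = -(9.880)/19 = -0.5200.
The intermediate image is 9.880 cm to the right of lens 1, so d_o2 = L - d_i1 = 24 - 9.880 = 14.120 cm.
Applying the thin-lens equation again with f_2 = 7.5 cm and d_o2 = 14.120 cm gives d_i2 = 15.997 cm.
m_2 = -(15.997)/(14.120) = -1.1329.
The system's lateral magnification is m_1 m_2 = (-0.5200)(-1.1329) = 0.5891.

0.589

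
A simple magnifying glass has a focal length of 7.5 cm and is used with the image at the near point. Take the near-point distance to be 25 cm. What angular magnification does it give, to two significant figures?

4.3

M = 1 + D/f = 1 + 25/7.5 = 4.333.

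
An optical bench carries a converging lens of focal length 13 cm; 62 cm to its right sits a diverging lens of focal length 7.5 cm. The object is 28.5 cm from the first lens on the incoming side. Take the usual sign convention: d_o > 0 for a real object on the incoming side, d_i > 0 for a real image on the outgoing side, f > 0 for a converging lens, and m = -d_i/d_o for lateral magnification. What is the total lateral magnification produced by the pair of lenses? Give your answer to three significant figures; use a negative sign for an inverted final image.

-0.138

Applying the thin-lens equation to the first lens, 1/13 = 1/28.5 + 1/d_i1, which gives d_i1 = 23.903 cm.
Its lateral magnification is m_1 = -d_i1/d_o1 = -(23.903)/28.5 = -0.8387.
The intermediate image is 23.903 cm to the right of lens 1, so d_o2 = L - d_i1 = 62 - 23.903 = 38.097 cm.
Applying the thin-lens equation again with f_2 = -7.5 cm and d_o2 = 38.097 cm gives d_i2 = -6.266 cm.
m_2 = -(-6.266)/(38.097) = 0.1645.
Total m = m_1 x m_2 = (-0.8387)(0.1645) = -0.1380.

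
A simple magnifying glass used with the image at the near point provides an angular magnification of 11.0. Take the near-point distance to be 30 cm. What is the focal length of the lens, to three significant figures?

For the image at the near point, M = 1 + D/f.
f = D/(M - 1) = 30/(11.0 - 1) = 3.000 cm.

3.00 cm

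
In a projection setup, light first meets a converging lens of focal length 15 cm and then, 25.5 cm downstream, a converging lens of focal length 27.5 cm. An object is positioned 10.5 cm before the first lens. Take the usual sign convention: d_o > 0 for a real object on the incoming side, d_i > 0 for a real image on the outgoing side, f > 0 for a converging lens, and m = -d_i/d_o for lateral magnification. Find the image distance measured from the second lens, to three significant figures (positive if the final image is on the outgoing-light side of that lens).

50.4 cm

First lens: d_i1 = 1/(1/15 - 1/10.5) = -35.000 cm.
The intermediate image is virtual, 35.000 cm to the left of lens 1, so d_o2 = L - d_i1 = 25.5 - (-35.000) = 60.500 cm.
Second lens: d_i2 = 1/(1/27.5 - 1/(60.500)) = 50.417 cm.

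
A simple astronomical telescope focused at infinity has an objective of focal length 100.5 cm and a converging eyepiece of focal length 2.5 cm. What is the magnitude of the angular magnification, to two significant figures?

40

|M| = f_obj/|f_eye| = 100.5/2.5 = 40.200.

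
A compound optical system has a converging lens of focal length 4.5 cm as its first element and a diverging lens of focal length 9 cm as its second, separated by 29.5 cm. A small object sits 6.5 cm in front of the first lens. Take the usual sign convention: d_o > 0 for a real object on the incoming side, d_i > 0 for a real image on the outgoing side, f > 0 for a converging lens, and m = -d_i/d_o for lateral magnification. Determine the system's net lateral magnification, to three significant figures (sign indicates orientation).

First lens: d_i1 = 1/(1/4.5 - 1/6.5) = 14.625 cm.
m_1 = -(14.625)/6.5 = -2.2500.
The intermediate image is 14.625 cm to the right of lens 1, so d_o2 = L - d_i1 = 29.5 - 14.625 = 14.875 cm.
Second lens: d_i2 = 1/(1/(-9) - 1/(14.875)) = -5.607 cm.
m_2 = -(-5.607)/(14.875) = 0.3770.
Overall magnification: m = m_1 m_2 = -0.8482.

-0.848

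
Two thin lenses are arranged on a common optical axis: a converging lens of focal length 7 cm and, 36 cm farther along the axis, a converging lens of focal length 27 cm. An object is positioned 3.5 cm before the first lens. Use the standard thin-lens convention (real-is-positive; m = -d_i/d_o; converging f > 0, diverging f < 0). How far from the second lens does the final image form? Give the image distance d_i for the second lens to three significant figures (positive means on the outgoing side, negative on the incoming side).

72.6 cm

Lens 1: 1/d_i1 = 1/f_1 - 1/d_o1 = 1/7 - 1/3.5 = -0.14286 cm^-1, so d_i1 = -7.000 cm.
With d_i1 < 0 the first image is virtual and lies on the object side; the object distance for lens 2 is d_o2 = 36 - (-7.000) = 43.000 cm.
Lens 2: 1/d_i2 = 1/f_2 - 1/d_o2 = 1/27 - 1/(43.000) = 0.01378 cm^-1, so d_i2 = 72.563 cm.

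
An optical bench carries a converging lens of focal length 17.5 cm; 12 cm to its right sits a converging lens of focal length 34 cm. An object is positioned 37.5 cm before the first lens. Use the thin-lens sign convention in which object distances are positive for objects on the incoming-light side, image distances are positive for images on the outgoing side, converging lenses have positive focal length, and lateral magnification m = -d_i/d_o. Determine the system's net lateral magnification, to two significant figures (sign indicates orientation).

First lens: d_i1 = 1/(1/17.5 - 1/37.5) = 32.813 cm.
m_1 = -(32.813)/37.5 = -0.8750.
This image would form 32.813 cm past lens 1, i.e. 20.813 cm beyond lens 2, so it is a virtual object for lens 2: d_o2 = 12 - 32.813 = -20.813 cm.
Second lens: d_i2 = 1/(1/34 - 1/(-20.813)) = 12.910 cm.
m_2 = -(12.910)/(-20.813) = 0.6203.
Total m = m_1 x m_2 = (-0.8750)(0.6203) = -0.5428.

-0.54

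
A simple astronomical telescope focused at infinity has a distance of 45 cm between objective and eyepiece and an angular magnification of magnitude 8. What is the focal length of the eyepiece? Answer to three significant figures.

5.00 cm

In normal adjustment the tube length equals f_obj + f_eye and |M| = f_obj/f_eye.
So f_obj = 8 f_eye and 8 f_eye + f_eye = 45 cm, giving f_eye = 45/9 = 5.000 cm and f_obj = 40.000 cm.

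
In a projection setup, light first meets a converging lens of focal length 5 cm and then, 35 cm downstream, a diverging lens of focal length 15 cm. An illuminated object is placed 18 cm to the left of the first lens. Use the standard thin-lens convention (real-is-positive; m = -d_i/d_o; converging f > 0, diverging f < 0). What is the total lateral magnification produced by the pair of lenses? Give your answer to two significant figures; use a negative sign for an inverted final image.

-0.13

Applying the thin-lens equation to the first lens, 1/5 = 1/18 + 1/d_i1, which gives d_i1 = 6.923 cm.
Its lateral magnification is m_1 = -d_i1/d_o1 = -(6.923)/18 = -0.3846.
The intermediate image is 6.923 cm to the right of lens 1, so d_o2 = L - d_i1 = 35 - 6.923 = 28.077 cm.
Applying the thin-lens equation again with f_2 = -15 cm and d_o2 = 28.077 cm gives d_i2 = -9.777 cm.
m_2 = -(-9.777)/(28.077) = 0.3482.
Overall magnification: m = m_1 m_2 = -0.1339.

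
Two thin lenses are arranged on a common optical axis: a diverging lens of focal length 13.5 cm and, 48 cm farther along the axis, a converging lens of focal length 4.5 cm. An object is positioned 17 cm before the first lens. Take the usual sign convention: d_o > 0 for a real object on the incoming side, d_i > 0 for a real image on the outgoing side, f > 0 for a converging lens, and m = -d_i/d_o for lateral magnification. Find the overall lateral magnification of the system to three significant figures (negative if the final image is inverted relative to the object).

First lens: d_i1 = 1/(1/(-13.5) - 1/17) = -7.525 cm.
m_1 = -(-7.525)/17 = 0.4426.
The intermediate image is virtual, 7.525 cm to the left of lens 1, so d_o2 = L - d_i1 = 48 - (-7.525) = 55.525 cm.
Second lens: d_i2 = 1/(1/4.5 - 1/(55.525)) = 4.897 cm.
m_2 = -(4.897)/(55.525) = -0.0882.
The system's lateral magnification is m_1 m_2 = (0.4426)(-0.0882) = -0.0390.

-0.0390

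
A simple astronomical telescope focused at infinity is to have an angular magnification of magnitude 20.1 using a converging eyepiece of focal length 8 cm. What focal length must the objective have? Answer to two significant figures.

160 cm

|M| = f_obj/|f_eye|, so f_obj = |M| x |f_eye| = 20.1 x 8 = 160.800 cm.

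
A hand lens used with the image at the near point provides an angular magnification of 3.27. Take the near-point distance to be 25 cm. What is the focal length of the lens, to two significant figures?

For the image at the near point, M = 1 + D/f.
f = D/(M - 1) = 25/(3.27 - 1) = 11.013 cm.

11 cm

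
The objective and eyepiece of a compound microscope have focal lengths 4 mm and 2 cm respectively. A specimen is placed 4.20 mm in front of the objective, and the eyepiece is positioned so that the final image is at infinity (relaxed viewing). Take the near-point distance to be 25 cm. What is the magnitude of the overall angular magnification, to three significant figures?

Convert to cm: f_obj = 4 mm = 0.4 cm; d_o = 4.20 mm = 0.42 cm.
Objective: 1/d_i = 1/f_obj - 1/d_o = 1/0.4 - 1/0.42 = 0.11905 cm^-1, so d_i = 8.400 cm.
m_obj = -d_i/d_o = -8.400/0.42 = -20.000.
Eyepiece angular magnification (image at infinity): M_eye = D/f_e = 25/2 = 12.500.
Overall M = m_obj x M_eye = (-20.000)(12.500) = -250.00.
|M| = 250.00.

250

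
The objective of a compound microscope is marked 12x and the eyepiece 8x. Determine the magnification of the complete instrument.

The overall magnification of a compound microscope is the product of the objective and eyepiece magnifications:
M = M_obj x M_eye = 12 x 8 = 96.

96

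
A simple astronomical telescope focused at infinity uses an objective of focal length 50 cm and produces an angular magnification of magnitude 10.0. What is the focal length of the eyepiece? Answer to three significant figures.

5.00 cm

|M| = f_obj/f_eye, so f_eye = f_obj/|M| = 50/10.0 = 5.000 cm.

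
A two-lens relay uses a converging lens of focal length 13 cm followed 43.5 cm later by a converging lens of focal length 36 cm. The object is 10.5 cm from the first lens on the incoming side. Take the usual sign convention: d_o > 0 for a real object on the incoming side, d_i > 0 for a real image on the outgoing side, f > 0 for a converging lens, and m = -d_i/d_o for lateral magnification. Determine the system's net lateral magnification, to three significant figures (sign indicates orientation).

-3.01

Applying the thin-lens equation to the first lens, 1/13 = 1/10.5 + 1/d_i1, which gives d_i1 = -54.600 cm.
Its lateral magnification is m_1 = -d_i1/d_o1 = -(-54.600)/10.5 = 5.2000.
With d_i1 < 0 the first image is virtual and lies on the object side; the object distance for lens 2 is d_o2 = 43.5 - (-54.600) = 98.100 cm.
Applying the thin-lens equation again with f_2 = 36 cm and d_o2 = 98.100 cm gives d_i2 = 56.870 cm.
m_2 = -(56.870)/(98.100) = -0.5797.
Total m = m_1 x m_2 = (5.2000)(-0.5797) = -3.0145.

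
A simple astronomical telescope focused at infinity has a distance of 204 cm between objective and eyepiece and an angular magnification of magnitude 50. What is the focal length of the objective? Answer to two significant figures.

In normal adjustment the tube length equals f_obj + f_eye and |M| = f_obj/f_eye.
So f_obj = 50 f_eye and 50 f_eye + f_eye = 204 cm, giving f_eye = 204/51 = 4.000 cm and f_obj = 200.000 cm.

200 cm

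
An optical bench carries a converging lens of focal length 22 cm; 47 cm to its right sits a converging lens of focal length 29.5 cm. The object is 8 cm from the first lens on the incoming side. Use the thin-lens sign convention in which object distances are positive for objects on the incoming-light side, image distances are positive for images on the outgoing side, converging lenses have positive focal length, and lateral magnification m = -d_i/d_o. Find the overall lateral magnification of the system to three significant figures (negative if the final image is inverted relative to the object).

-1.54

Lens 1: 1/d_i1 = 1/f_1 - 1/d_o1 = 1/22 - 1/8 = -0.07955 cm^-1, so d_i1 = -12.571 cm.
m_1 = -(-12.571)/8 = 1.5714.
The intermediate image is virtual, 12.571 cm to the left of lens 1, so d_o2 = L - d_i1 = 47 - (-12.571) = 59.571 cm.
Lens 2: 1/d_i2 = 1/f_2 - 1/d_o2 = 1/29.5 - 1/(59.571) = 0.01711 cm^-1, so d_i2 = 58.439 cm.
m_2 = -(58.439)/(59.571) = -0.9810.
Overall magnification: m = m_1 m_2 = -1.5416.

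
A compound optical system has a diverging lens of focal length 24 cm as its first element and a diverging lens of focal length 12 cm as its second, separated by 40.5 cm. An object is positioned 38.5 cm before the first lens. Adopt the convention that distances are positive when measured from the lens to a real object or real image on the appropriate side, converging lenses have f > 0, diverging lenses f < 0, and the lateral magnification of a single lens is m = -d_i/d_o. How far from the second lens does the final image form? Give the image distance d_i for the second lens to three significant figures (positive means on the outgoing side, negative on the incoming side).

-9.86 cm

Lens 1: 1/d_i1 = 1/f_1 - 1/d_o1 = 1/(-24) - 1/38.5 = -0.06764 cm^-1, so d_i1 = -14.784 cm.
With d_i1 < 0 the first image is virtual and lies on the object side; the object distance for lens 2 is d_o2 = 40.5 - (-14.784) = 55.284 cm.
Lens 2: 1/d_i2 = 1/f_2 - 1/d_o2 = 1/(-12) - 1/(55.284) = -0.10142 cm^-1, so d_i2 = -9.860 cm.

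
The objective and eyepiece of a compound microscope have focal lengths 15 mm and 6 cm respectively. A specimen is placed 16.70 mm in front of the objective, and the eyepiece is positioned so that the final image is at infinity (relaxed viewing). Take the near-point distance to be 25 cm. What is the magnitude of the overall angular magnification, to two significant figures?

37

Convert to cm: f_obj = 15 mm = 1.5 cm; d_o = 16.70 mm = 1.67 cm.
Objective: 1/d_i = 1/f_obj - 1/d_o = 1/1.5 - 1/1.67 = 0.06786 cm^-1, so d_i = 14.735 cm.
m_obj = -d_i/d_o = -14.735/1.67 = -8.824.
Eyepiece angular magnification (image at infinity): M_eye = D/f_e = 25/6 = 4.167.
Overall M = m_obj x M_eye = (-8.824)(4.167) = -36.76.
|M| = 36.76.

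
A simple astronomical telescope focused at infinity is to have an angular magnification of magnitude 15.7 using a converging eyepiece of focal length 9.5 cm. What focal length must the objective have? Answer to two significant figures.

|M| = f_obj/|f_eye|, so f_obj = |M| x |f_eye| = 15.7 x 9.5 = 149.150 cm.

150 cm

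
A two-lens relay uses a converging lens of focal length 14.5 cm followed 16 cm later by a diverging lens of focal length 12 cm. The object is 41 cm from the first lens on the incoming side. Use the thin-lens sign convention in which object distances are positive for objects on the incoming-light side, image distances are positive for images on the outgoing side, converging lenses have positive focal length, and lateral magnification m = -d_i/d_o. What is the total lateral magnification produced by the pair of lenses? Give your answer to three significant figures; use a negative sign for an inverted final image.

Lens 1: 1/d_i1 = 1/f_1 - 1/d_o1 = 1/14.5 - 1/41 = 0.04458 cm^-1, so d_i1 = 22.434 cm.
m_1 = -(22.434)/41 = -0.5472.
Since 22.434 cm > 16 cm, the first image lies past the second lens and serves as a virtual object: d_o2 = L - d_i1 = -6.434 cm.
Lens 2: 1/d_i2 = 1/f_2 - 1/d_o2 = 1/(-12) - 1/(-6.434) = 0.07209 cm^-1, so d_i2 = 13.871 cm.
m_2 = -(13.871)/(-6.434) = 2.1559.
Overall magnification: m = m_1 m_2 = -1.1797.

-1.18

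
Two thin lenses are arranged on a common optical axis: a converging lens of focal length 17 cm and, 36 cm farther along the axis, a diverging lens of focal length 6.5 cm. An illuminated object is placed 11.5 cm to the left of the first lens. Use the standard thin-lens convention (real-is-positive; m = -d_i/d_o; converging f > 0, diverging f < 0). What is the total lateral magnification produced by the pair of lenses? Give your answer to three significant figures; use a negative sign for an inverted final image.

Lens 1: 1/d_i1 = 1/f_1 - 1/d_o1 = 1/17 - 1/11.5 = -0.02813 cm^-1, so d_i1 = -35.545 cm.
m_1 = -(-35.545)/11.5 = 3.0909.
With d_i1 < 0 the first image is virtual and lies on the object side; the object distance for lens 2 is d_o2 = 36 - (-35.545) = 71.545 cm.
Lens 2: 1/d_i2 = 1/f_2 - 1/d_o2 = 1/(-6.5) - 1/(71.545) = -0.16782 cm^-1, so d_i2 = -5.959 cm.
m_2 = -(-5.959)/(71.545) = 0.0833.
Overall magnification: m = m_1 m_2 = 0.2574.

0.257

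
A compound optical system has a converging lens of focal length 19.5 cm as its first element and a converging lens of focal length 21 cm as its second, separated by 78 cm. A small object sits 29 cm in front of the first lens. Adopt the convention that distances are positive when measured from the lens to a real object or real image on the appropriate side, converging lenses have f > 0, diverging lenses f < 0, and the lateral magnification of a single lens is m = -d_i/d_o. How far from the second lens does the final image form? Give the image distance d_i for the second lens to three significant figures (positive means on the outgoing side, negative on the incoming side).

-154 cm

First lens: d_i1 = 1/(1/19.5 - 1/29) = 59.526 cm.
The intermediate image is 59.526 cm to the right of lens 1, so d_o2 = L - d_i1 = 78 - 59.526 = 18.474 cm.
Second lens: d_i2 = 1/(1/21 - 1/(18.474)) = -153.562 cm.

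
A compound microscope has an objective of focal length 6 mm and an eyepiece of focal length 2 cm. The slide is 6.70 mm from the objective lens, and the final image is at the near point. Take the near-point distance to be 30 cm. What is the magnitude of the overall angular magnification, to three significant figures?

137

Convert to cm: f_obj = 6 mm = 0.6 cm; d_o = 6.70 mm = 0.67 cm.
Objective: 1/d_i = 1/f_obj - 1/d_o = 1/0.6 - 1/0.67 = 0.17413 cm^-1, so d_i = 5.743 cm.
m_obj = -d_i/d_o = -5.743/0.67 = -8.571.
Eyepiece angular magnification (image at near point): M_eye = 1 + D/f_e = 1 + 30/2 = 16.000.
Overall M = m_obj x M_eye = (-8.571)(16.000) = -137.14.
|M| = 137.14.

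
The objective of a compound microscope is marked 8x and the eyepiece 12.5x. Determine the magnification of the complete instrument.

The overall magnification of a compound microscope is the product of the objective and eyepiece magnifications:
M = M_obj x M_eye = 8 x 12.5 = 100.

100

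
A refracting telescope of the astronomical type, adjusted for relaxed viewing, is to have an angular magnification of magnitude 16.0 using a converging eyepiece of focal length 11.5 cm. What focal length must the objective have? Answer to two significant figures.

180 cm

|M| = f_obj/|f_eye|, so f_obj = |M| x |f_eye| = 16.0 x 11.5 = 184.000 cm.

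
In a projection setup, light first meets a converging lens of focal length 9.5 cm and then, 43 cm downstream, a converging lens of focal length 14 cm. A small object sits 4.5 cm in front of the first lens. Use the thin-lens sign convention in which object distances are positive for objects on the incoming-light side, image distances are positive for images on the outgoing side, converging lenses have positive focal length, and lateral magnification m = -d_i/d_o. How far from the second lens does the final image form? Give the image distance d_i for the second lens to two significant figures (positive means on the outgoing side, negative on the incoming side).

First lens: d_i1 = 1/(1/9.5 - 1/4.5) = -8.550 cm.
With d_i1 < 0 the first image is virtual and lies on the object side; the object distance for lens 2 is d_o2 = 43 - (-8.550) = 51.550 cm.
Second lens: d_i2 = 1/(1/14 - 1/(51.550)) = 19.220 cm.

19 cm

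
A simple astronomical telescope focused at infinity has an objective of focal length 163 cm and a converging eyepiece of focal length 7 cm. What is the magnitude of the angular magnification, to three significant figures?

|M| = f_obj/|f_eye| = 163/7 = 23.286.

23.3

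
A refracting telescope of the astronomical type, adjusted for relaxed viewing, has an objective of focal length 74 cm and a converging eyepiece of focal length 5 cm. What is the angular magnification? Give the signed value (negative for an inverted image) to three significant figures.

-14.8

M = -f_obj/f_eye = -74/(5) = -14.800.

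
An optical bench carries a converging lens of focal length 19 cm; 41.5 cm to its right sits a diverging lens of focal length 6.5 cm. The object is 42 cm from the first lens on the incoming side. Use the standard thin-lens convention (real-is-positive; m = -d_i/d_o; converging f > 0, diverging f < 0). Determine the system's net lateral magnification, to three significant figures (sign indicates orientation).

Applying the thin-lens equation to the first lens, 1/19 = 1/42 + 1/d_i1, which gives d_i1 = 34.696 cm.
Its lateral magnification is m_1 = -d_i1/d_o1 = -(34.696)/42 = -0.8261.
The intermediate image is 34.696 cm to the right of lens 1, so d_o2 = L - d_i1 = 41.5 - 34.696 = 6.804 cm.
Applying the thin-lens equation again with f_2 = -6.5 cm and d_o2 = 6.804 cm gives d_i2 = -3.324 cm.
m_2 = -(-3.324)/(6.804) = 0.4886.
Total m = m_1 x m_2 = (-0.8261)(0.4886) = -0.4036.

-0.404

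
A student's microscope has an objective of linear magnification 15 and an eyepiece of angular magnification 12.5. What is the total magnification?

The overall magnification of a compound microscope is the product of the objective and eyepiece magnifications:
M = M_obj x M_eye = 15 x 12.5 = 187.5.

187.5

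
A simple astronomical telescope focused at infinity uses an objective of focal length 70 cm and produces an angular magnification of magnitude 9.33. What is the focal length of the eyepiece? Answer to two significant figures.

|M| = f_obj/f_eye, so f_eye = f_obj/|M| = 70/9.33 = 7.503 cm.

7.5 cm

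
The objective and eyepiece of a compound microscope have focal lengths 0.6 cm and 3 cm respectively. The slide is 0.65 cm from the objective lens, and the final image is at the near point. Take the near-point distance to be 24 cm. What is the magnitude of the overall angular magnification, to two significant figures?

Objective: 1/d_i = 1/f_obj - 1/d_o = 1/0.6 - 1/0.65 = 0.12821 cm^-1, so d_i = 7.800 cm.
m_obj = -d_i/d_o = -7.800/0.65 = -12.000.
Eyepiece angular magnification (image at near point): M_eye = 1 + D/f_e = 1 + 24/3 = 9.000.
Overall M = m_obj x M_eye = (-12.000)(9.000) = -108.00.
|M| = 108.00.

110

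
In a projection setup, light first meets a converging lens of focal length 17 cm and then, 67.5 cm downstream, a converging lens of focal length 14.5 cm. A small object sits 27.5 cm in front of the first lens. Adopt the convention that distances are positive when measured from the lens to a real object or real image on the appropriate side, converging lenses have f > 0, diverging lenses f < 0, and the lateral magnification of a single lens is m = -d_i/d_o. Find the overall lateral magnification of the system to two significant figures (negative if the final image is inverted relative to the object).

First lens: d_i1 = 1/(1/17 - 1/27.5) = 44.524 cm.
m_1 = -(44.524)/27.5 = -1.6190.
That image sits 22.976 cm in front of the second lens, so d_o2 = 22.976 cm.
Second lens: d_i2 = 1/(1/14.5 - 1/(22.976)) = 39.305 cm.
m_2 = -(39.305)/(22.976) = -1.7107.
Total m = m_1 x m_2 = (-1.6190)(-1.7107) = 2.7697.

2.8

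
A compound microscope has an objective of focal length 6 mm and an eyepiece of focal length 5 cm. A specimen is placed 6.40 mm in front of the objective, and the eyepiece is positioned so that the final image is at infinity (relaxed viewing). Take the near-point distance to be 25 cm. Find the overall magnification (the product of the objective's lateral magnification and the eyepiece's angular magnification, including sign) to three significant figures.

-75.0

Convert to cm: f_obj = 6 mm = 0.6 cm; d_o = 6.40 mm = 0.64 cm.
Objective: 1/d_i = 1/f_obj - 1/d_o = 1/0.6 - 1/0.64 = 0.10417 cm^-1, so d_i = 9.600 cm.
m_obj = -d_i/d_o = -9.600/0.64 = -15.000.
Eyepiece angular magnification (image at infinity): M_eye = D/f_e = 25/5 = 5.000.
Overall M = m_obj x M_eye = (-15.000)(5.000) = -75.00.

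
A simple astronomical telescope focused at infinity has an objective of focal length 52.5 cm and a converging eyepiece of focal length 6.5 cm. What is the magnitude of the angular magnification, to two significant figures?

8.1

|M| = f_obj/|f_eye| = 52.5/6.5 = 8.077.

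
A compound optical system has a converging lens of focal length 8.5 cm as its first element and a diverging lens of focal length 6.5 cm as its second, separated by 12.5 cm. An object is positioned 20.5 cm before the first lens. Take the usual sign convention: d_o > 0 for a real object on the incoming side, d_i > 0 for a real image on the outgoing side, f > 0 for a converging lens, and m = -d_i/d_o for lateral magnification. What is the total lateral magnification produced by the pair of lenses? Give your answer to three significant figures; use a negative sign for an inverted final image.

First lens: d_i1 = 1/(1/8.5 - 1/20.5) = 14.521 cm.
m_1 = -(14.521)/20.5 = -0.7083.
Since 14.521 cm > 12.5 cm, the first image lies past the second lens and serves as a virtual object: d_o2 = L - d_i1 = -2.021 cm.
Second lens: d_i2 = 1/(1/(-6.5) - 1/(-2.021)) = 2.933 cm.
m_2 = -(2.933)/(-2.021) = 1.4512.
Total m = m_1 x m_2 = (-0.7083)(1.4512) = -1.0279.

-1.03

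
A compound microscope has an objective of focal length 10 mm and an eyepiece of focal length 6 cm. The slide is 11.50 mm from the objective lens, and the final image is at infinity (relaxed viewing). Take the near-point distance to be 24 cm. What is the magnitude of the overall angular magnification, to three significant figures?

Convert to cm: f_obj = 10 mm = 1 cm; d_o = 11.50 mm = 1.15 cm.
Objective: 1/d_i = 1/f_obj - 1/d_o = 1/1 - 1/1.15 = 0.13043 cm^-1, so d_i = 7.667 cm.
m_obj = -d_i/d_o = -7.667/1.15 = -6.667.
Eyepiece angular magnification (image at infinity): M_eye = D/f_e = 24/6 = 4.000.
Overall M = m_obj x M_eye = (-6.667)(4.000) = -26.67.
|M| = 26.67.

26.7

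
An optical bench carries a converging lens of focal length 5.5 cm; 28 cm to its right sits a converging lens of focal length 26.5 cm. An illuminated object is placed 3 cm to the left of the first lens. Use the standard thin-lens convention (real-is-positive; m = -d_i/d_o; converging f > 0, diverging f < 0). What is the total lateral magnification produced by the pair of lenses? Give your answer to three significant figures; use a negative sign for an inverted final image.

-7.20

First lens: d_i1 = 1/(1/5.5 - 1/3) = -6.600 cm.
m_1 = -(-6.600)/3 = 2.2000.
The intermediate image is virtual, 6.600 cm to the left of lens 1, so d_o2 = L - d_i1 = 28 - (-6.600) = 34.600 cm.
Second lens: d_i2 = 1/(1/26.5 - 1/(34.600)) = 113.198 cm.
m_2 = -(113.198)/(34.600) = -3.2716.
Overall magnification: m = m_1 m_2 = -7.1975.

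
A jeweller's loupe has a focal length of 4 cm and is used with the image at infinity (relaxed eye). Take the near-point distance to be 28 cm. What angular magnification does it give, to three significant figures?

M = D/f = 28/4 = 7.000.

7.00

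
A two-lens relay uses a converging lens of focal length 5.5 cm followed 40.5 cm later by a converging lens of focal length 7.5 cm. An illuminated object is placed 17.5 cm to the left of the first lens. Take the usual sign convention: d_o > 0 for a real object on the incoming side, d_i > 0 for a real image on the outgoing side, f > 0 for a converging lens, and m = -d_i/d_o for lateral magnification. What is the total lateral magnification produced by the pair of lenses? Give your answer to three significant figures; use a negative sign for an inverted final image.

Applying the thin-lens equation to the first lens, 1/5.5 = 1/17.5 + 1/d_i1, which gives d_i1 = 8.021 cm.
Its lateral magnification is m_1 = -d_i1/d_o1 = -(8.021)/17.5 = -0.4583.
That image sits 32.479 cm in front of the second lens, so d_o2 = 32.479 cm.
Applying the thin-lens equation again with f_2 = 7.5 cm and d_o2 = 32.479 cm gives d_i2 = 9.752 cm.
m_2 = -(9.752)/(32.479) = -0.3003.
Overall magnification: m = m_1 m_2 = 0.1376.

0.138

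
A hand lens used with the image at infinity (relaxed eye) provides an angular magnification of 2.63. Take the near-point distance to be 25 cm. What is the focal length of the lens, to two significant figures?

For the image at infinity, M = D/f.
f = D/M = 25/2.63 = 9.506 cm.

9.5 cm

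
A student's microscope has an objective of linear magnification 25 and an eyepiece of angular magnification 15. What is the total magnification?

The overall magnification of a compound microscope is the product of the objective and eyepiece magnifications:
M = M_obj x M_eye = 25 x 15 = 375.

375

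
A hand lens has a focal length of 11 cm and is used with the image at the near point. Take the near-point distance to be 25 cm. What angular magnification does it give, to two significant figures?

M = 1 + D/f = 1 + 25/11 = 3.273.

3.3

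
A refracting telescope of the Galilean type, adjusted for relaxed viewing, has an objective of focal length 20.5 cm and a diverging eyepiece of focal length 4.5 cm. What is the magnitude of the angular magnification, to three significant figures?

4.56

|M| = f_obj/|f_eye| = 20.5/4.5 = 4.556.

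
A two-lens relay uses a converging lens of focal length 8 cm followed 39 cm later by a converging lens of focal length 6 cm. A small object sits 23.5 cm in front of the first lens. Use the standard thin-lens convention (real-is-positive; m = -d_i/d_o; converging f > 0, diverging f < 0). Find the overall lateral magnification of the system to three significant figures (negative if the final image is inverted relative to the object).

First lens: d_i1 = 1/(1/8 - 1/23.5) = 12.129 cm.
m_1 = -(12.129)/23.5 = -0.5161.
The intermediate image is 12.129 cm to the right of lens 1, so d_o2 = L - d_i1 = 39 - 12.129 = 26.871 cm.
Second lens: d_i2 = 1/(1/6 - 1/(26.871)) = 7.725 cm.
m_2 = -(7.725)/(26.871) = -0.2875.
Total m = m_1 x m_2 = (-0.5161)(-0.2875) = 0.1484.

0.148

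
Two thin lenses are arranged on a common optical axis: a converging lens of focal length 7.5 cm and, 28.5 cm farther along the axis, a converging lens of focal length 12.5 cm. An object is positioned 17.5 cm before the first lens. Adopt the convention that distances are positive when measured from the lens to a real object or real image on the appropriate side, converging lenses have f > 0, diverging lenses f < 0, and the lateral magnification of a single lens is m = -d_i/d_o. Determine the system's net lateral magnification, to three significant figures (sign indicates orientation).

Applying the thin-lens equation to the first lens, 1/7.5 = 1/17.5 + 1/d_i1, which gives d_i1 = 13.125 cm.
Its lateral magnification is m_1 = -d_i1/d_o1 = -(13.125)/17.5 = -0.7500.
That image sits 15.375 cm in front of the second lens, so d_o2 = 15.375 cm.
Applying the thin-lens equation again with f_2 = 12.5 cm and d_o2 = 15.375 cm gives d_i2 = 66.848 cm.
m_2 = -(66.848)/(15.375) = -4.3478.
The system's lateral magnification is m_1 m_2 = (-0.7500)(-4.3478) = 3.2609.

3.26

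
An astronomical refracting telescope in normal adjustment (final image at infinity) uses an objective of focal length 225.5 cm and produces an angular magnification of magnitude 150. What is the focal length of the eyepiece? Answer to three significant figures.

|M| = f_obj/f_eye, so f_eye = f_obj/|M| = 225.5/150.0 = 1.503 cm.

1.50 cm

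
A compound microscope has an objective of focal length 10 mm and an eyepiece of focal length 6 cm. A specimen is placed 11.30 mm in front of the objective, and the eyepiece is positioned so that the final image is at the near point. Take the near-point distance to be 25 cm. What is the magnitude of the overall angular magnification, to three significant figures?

Convert to cm: f_obj = 10 mm = 1 cm; d_o = 11.30 mm = 1.13 cm.
Objective: 1/d_i = 1/f_obj - 1/d_o = 1/1 - 1/1.13 = 0.11504 cm^-1, so d_i = 8.692 cm.
m_obj = -d_i/d_o = -8.692/1.13 = -7.692.
Eyepiece angular magnification (image at near point): M_eye = 1 + D/f_e = 1 + 25/6 = 5.167.
Overall M = m_obj x M_eye = (-7.692)(5.167) = -39.74.
|M| = 39.74.

39.7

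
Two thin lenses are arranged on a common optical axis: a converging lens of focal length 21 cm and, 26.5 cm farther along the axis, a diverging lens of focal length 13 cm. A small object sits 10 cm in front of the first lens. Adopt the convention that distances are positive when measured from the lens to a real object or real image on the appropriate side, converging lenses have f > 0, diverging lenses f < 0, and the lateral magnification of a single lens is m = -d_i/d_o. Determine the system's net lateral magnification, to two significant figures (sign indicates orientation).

First lens: d_i1 = 1/(1/21 - 1/10) = -19.091 cm.
m_1 = -(-19.091)/10 = 1.9091.
With d_i1 < 0 the first image is virtual and lies on the object side; the object distance for lens 2 is d_o2 = 26.5 - (-19.091) = 45.591 cm.
Second lens: d_i2 = 1/(1/(-13) - 1/(45.591)) = -10.116 cm.
m_2 = -(-10.116)/(45.591) = 0.2219.
Overall magnification: m = m_1 m_2 = 0.4236.

0.42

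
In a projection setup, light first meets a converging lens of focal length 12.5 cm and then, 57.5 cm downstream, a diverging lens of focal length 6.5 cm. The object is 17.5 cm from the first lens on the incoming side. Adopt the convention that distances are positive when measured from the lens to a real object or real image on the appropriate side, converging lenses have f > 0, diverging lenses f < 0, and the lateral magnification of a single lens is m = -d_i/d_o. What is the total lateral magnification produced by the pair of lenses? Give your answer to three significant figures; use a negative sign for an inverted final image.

First lens: d_i1 = 1/(1/12.5 - 1/17.5) = 43.750 cm.
m_1 = -(43.750)/17.5 = -2.5000.
Object distance for lens 2: d_o2 = 57.5 - 43.750 = 13.750 cm.
Second lens: d_i2 = 1/(1/(-6.5) - 1/(13.750)) = -4.414 cm.
m_2 = -(-4.414)/(13.750) = 0.3210.
The system's lateral magnification is m_1 m_2 = (-2.5000)(0.3210) = -0.8025.

-0.802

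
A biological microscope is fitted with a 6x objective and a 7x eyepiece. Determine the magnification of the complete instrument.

42

The overall magnification of a compound microscope is the product of the objective and eyepiece magnifications:
M = M_obj x M_eye = 6 x 7 = 42.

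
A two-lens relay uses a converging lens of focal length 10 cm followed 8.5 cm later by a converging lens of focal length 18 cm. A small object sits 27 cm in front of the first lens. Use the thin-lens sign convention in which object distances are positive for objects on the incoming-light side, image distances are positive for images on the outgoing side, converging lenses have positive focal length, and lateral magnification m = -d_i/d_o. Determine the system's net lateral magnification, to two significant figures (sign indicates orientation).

-0.42

Applying the thin-lens equation to the first lens, 1/10 = 1/27 + 1/d_i1, which gives d_i1 = 15.882 cm.
Its lateral magnification is m_1 = -d_i1/d_o1 = -(15.882)/27 = -0.5882.
This image would form 15.882 cm past lens 1, i.e. 7.382 cm beyond lens 2, so it is a virtual object for lens 2: d_o2 = 8.5 - 15.882 = -7.382 cm.
Applying the thin-lens equation again with f_2 = 18 cm and d_o2 = -7.382 cm gives d_i2 = 5.235 cm.
m_2 = -(5.235)/(-7.382) = 0.7092.
The system's lateral magnification is m_1 m_2 = (-0.5882)(0.7092) = -0.4171.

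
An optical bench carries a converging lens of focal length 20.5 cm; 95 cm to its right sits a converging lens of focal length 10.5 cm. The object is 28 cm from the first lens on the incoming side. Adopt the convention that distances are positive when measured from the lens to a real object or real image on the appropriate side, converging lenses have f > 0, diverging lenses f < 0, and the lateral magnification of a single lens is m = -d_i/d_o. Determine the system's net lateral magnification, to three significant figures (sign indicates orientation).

Lens 1: 1/d_i1 = 1/f_1 - 1/d_o1 = 1/20.5 - 1/28 = 0.01307 cm^-1, so d_i1 = 76.533 cm.
m_1 = -(76.533)/28 = -2.7333.
Object distance for lens 2: d_o2 = 95 - 76.533 = 18.467 cm.
Lens 2: 1/d_i2 = 1/f_2 - 1/d_o2 = 1/10.5 - 1/(18.467) = 0.04109 cm^-1, so d_i2 = 24.339 cm.
m_2 = -(24.339)/(18.467) = -1.3180.
Overall magnification: m = m_1 m_2 = 3.6025.

3.60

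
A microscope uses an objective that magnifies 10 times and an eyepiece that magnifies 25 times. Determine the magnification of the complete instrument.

250

The overall magnification of a compound microscope is the product of the objective and eyepiece magnifications:
M = M_obj x M_eye = 10 x 25 = 250.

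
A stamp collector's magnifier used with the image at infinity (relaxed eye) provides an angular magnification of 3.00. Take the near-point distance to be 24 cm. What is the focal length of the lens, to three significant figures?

8.00 cm

For the image at infinity, M = D/f.
f = D/M = 24/3.0 = 8.000 cm.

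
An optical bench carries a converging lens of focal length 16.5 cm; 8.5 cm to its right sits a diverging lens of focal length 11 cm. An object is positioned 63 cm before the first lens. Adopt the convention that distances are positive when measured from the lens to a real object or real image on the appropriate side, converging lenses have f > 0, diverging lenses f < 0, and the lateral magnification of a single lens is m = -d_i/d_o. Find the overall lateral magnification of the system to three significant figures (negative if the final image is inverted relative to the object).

First lens: d_i1 = 1/(1/16.5 - 1/63) = 22.355 cm.
m_1 = -(22.355)/63 = -0.3548.
Since 22.355 cm > 8.5 cm, the first image lies past the second lens and serves as a virtual object: d_o2 = L - d_i1 = -13.855 cm.
Second lens: d_i2 = 1/(1/(-11) - 1/(-13.855)) = -53.384 cm.
m_2 = -(-53.384)/(-13.855) = -3.8531.
The system's lateral magnification is m_1 m_2 = (-0.3548)(-3.8531) = 1.3672.

1.37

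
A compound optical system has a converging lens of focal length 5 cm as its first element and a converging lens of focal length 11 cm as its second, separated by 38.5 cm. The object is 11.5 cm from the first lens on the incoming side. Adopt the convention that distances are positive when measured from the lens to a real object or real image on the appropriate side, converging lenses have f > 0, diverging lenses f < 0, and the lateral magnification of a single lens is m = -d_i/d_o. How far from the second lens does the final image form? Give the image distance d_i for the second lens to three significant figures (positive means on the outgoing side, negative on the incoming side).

First lens: d_i1 = 1/(1/5 - 1/11.5) = 8.846 cm.
The intermediate image is 8.846 cm to the right of lens 1, so d_o2 = L - d_i1 = 38.5 - 8.846 = 29.654 cm.
Second lens: d_i2 = 1/(1/11 - 1/(29.654)) = 17.487 cm.

17.5 cm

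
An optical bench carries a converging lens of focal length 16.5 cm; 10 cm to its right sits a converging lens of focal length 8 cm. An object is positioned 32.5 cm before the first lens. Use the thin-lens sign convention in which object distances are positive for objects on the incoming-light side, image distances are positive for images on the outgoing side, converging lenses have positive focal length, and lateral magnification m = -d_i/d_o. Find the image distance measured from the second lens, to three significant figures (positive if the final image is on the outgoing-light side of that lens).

Lens 1: 1/d_i1 = 1/f_1 - 1/d_o1 = 1/16.5 - 1/32.5 = 0.02984 cm^-1, so d_i1 = 33.516 cm.
Since 33.516 cm > 10 cm, the first image lies past the second lens and serves as a virtual object: d_o2 = L - d_i1 = -23.516 cm.
Lens 2: 1/d_i2 = 1/f_2 - 1/d_o2 = 1/8 - 1/(-23.516) = 0.16752 cm^-1, so d_i2 = 5.969 cm.

5.97 cm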